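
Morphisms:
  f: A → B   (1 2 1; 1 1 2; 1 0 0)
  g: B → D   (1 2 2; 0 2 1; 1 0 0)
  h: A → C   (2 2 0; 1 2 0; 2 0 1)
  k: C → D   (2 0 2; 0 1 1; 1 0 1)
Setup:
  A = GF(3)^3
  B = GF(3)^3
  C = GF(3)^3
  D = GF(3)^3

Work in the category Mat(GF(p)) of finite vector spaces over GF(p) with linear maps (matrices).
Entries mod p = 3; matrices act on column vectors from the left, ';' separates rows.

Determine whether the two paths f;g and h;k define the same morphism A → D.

Answer: COMMUTES

Derivation:
1) trace f;g:
  e0=[1,0,0] f→[1,1,1] g→[2,0,1]
  e1=[0,1,0] f→[2,1,0] g→[1,2,2]
  e2=[0,0,1] f→[1,2,0] g→[2,1,1]
  ⟦path⟧₁ = (2 1 2; 0 2 1; 1 2 1)
2) trace h;k:
  e0=[1,0,0] h→[2,1,2] k→[2,0,1]
  e1=[0,1,0] h→[2,2,0] k→[1,2,2]
  e2=[0,0,1] h→[0,0,1] k→[2,1,1]
  ⟦path⟧₂ = (2 1 2; 0 2 1; 1 2 1)
Equal? equal; square commutes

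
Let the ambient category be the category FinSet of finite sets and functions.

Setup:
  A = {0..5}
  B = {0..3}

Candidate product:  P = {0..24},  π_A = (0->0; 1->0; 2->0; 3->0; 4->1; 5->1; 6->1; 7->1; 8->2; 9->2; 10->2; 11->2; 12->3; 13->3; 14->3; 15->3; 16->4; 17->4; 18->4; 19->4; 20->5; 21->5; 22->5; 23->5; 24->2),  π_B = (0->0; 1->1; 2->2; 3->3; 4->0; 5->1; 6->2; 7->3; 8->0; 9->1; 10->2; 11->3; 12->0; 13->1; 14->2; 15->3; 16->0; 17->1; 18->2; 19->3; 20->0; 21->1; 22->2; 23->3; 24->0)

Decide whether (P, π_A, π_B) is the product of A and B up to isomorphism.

Answer: NOT A VALID PRODUCT — |P|=25 ≠ |A|·|B|=24

Derivation:
|A|·|B| = 6·4 = 24;  |P| = 25
  → cardinalities differ; no bijection possible.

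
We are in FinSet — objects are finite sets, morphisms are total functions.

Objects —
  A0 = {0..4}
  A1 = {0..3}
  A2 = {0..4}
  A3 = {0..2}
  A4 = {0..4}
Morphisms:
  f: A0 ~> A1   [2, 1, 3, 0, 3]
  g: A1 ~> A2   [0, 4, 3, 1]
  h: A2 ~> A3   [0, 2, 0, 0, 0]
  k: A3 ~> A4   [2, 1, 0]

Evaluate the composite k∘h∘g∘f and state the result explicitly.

  0 f~>2 g~>3 h~>0 k~>2
  1 f~>1 g~>4 h~>0 k~>2
  2 f~>3 g~>1 h~>2 k~>0
  3 f~>0 g~>0 h~>0 k~>2
  4 f~>3 g~>1 h~>2 k~>0
result: [2, 2, 0, 2, 0]

Answer: [2, 2, 0, 2, 0]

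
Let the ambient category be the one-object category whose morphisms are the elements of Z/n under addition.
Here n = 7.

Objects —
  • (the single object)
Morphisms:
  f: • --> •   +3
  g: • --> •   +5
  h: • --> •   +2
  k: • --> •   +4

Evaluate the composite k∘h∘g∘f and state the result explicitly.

  0 +3≡3 +5≡1 +2≡3 +4≡0  (mod 7)
⟦path⟧: +0

Answer: +0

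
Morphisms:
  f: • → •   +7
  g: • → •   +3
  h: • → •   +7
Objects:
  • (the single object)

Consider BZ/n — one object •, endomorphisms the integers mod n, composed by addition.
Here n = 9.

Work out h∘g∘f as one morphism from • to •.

  0 +7≡7 +3≡1 +7≡8  (mod 9)
⟦path⟧: +8

Answer: +8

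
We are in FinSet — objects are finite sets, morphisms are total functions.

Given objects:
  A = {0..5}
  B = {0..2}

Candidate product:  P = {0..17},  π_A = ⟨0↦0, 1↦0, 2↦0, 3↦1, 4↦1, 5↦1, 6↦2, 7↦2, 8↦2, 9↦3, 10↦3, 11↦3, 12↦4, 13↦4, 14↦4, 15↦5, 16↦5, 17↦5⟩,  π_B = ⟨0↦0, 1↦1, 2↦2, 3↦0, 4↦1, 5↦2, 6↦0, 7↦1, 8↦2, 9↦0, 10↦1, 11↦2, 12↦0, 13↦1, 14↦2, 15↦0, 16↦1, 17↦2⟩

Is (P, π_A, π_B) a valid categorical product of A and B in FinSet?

Answer: VALID PRODUCT

Work:
|A|·|B| = 6·3 = 18;  |P| = 18
Check the pairing map k ↦ (π_A(k), π_B(k)):
  0 ↦ (0,0)
  1 ↦ (0,1)
  2 ↦ (0,2)
  3 ↦ (1,0)
  4 ↦ (1,1)
  5 ↦ (1,2)
  6 ↦ (2,0)
  7 ↦ (2,1)
  8 ↦ (2,2)
  9 ↦ (3,0)
  10 ↦ (3,1)
  11 ↦ (3,2)
  12 ↦ (4,0)
  13 ↦ (4,1)
  14 ↦ (4,2)
  15 ↦ (5,0)
  16 ↦ (5,1)
  17 ↦ (5,2)
distinct pairs in image: 18 / 18 needed
  → bijection onto A×B; projections well-typed.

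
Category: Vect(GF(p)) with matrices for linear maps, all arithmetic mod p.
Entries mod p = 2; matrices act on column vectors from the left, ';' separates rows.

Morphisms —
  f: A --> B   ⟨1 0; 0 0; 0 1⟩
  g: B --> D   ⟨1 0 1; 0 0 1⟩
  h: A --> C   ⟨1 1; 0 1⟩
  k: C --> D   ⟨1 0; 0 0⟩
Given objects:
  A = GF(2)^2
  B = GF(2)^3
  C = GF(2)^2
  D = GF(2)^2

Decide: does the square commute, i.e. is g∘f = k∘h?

Along f;g (path 1):
  e0=[1,0] f-->[1,0,0] g-->[1,0]
  e1=[0,1] f-->[0,0,1] g-->[1,1]
  result₁ = ⟨1 1; 0 1⟩
Along h;k (path 2):
  e0=[1,0] h-->[1,0] k-->[1,0]
  e1=[0,1] h-->[1,1] k-->[1,0]
  result₂ = ⟨1 1; 0 0⟩
Equal? NO — does not commute

Answer: DOES NOT COMMUTE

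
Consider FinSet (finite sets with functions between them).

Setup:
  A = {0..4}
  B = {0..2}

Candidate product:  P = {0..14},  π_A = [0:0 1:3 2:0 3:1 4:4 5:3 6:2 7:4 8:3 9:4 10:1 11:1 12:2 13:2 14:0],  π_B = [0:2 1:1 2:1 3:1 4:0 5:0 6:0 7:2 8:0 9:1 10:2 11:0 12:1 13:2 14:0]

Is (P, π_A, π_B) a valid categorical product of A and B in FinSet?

|A|·|B| = 5·3 = 15;  |P| = 15
Check the pairing map k ↦ (π_A(k), π_B(k)):
  0 : (0,2)
  1 : (3,1)
  2 : (0,1)
  3 : (1,1)
  4 : (4,0)
  5 : (3,0)
  6 : (2,0)
  7 : (4,2)
  8 : (3,0)  ✗ repeats pair of k=5
  9 : (4,1)
  10 : (1,2)
  11 : (1,0)
  12 : (2,1)
  13 : (2,2)
  14 : (0,0)
distinct pairs in image: 14 / 15 needed
  → (3,0) hit at k=5 and k=8

Answer: NOT A VALID PRODUCT — duplicate pair at indices 5,8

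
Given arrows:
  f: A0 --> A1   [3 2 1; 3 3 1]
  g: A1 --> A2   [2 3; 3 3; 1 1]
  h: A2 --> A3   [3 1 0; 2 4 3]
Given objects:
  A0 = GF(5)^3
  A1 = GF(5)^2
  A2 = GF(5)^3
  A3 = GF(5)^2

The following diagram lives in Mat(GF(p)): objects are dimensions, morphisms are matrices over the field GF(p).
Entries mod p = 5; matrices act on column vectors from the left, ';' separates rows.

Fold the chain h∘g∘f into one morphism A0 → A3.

Answer: [3 4 1; 0 1 0]

Work:
  e0=[1,0,0] f-->[3,3] g-->[0,3,1] h-->[3,0]
  e1=[0,1,0] f-->[2,3] g-->[3,0,0] h-->[4,1]
  e2=[0,0,1] f-->[1,1] g-->[0,1,2] h-->[1,0]
composite: [3 4 1; 0 1 0]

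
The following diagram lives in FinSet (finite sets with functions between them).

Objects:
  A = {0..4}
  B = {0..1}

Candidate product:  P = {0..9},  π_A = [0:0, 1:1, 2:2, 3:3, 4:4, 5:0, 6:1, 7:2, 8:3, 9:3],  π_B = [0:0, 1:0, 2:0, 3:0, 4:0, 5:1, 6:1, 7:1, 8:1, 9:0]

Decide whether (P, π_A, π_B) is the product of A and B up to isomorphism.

|A|·|B| = 5·2 = 10;  |P| = 10
Check the pairing map k ↦ (π_A(k), π_B(k)):
  0 : (0,0)
  1 : (1,0)
  2 : (2,0)
  3 : (3,0)
  4 : (4,0)
  5 : (0,1)
  6 : (1,1)
  7 : (2,1)
  8 : (3,1)
  9 : (3,0)  ✗ repeats pair of k=3
distinct pairs in image: 9 / 10 needed
  → (3,0) hit at k=3 and k=9

Answer: NOT A VALID PRODUCT — duplicate pair at indices 3,9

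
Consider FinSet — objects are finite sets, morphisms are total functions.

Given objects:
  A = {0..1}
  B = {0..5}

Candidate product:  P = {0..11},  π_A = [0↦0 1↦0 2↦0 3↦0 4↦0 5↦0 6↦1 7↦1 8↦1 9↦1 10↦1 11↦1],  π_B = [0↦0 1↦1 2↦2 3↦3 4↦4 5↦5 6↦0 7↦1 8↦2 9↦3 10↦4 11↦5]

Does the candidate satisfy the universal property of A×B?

Answer: VALID PRODUCT

Derivation:
|A|·|B| = 2·6 = 12;  |P| = 12
Check the pairing map k ↦ (π_A(k), π_B(k)):
  0 ↦ (0,0)
  1 ↦ (0,1)
  2 ↦ (0,2)
  3 ↦ (0,3)
  4 ↦ (0,4)
  5 ↦ (0,5)
  6 ↦ (1,0)
  7 ↦ (1,1)
  8 ↦ (1,2)
  9 ↦ (1,3)
  10 ↦ (1,4)
  11 ↦ (1,5)
distinct pairs in image: 12 / 12 needed
  → bijection onto A×B; projections well-typed.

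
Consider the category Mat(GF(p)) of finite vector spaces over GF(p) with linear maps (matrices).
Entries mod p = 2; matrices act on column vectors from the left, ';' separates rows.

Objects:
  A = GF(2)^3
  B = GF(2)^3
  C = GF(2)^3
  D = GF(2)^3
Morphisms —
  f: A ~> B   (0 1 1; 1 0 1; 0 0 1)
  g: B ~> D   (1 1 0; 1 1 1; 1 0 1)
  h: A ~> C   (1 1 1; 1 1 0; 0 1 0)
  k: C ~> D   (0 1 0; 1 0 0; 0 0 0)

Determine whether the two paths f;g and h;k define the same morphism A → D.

1) trace f;g:
  e0=[1,0,0] f~>[0,1,0] g~>[1,1,0]
  e1=[0,1,0] f~>[1,0,0] g~>[1,1,1]
  e2=[0,0,1] f~>[1,1,1] g~>[0,1,0]
  composite₁ = (1 1 0; 1 1 1; 0 1 0)
2) trace h;k:
  e0=[1,0,0] h~>[1,1,0] k~>[1,1,0]
  e1=[0,1,0] h~>[1,1,1] k~>[1,1,0]
  e2=[0,0,1] h~>[1,0,0] k~>[0,1,0]
  composite₂ = (1 1 0; 1 1 1; 0 0 0)
Equal? distinct morphisms ✗

Answer: DOES NOT COMMUTE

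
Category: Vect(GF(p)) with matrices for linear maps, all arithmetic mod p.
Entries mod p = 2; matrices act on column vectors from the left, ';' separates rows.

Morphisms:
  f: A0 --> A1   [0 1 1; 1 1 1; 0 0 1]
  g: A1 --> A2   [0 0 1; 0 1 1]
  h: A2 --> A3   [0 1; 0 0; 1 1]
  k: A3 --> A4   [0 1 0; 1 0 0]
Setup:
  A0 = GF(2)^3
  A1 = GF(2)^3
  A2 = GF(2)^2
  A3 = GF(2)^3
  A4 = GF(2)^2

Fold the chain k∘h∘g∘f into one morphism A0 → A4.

  e0=⟨1,0,0⟩ f-->⟨0,1,0⟩ g-->⟨0,1⟩ h-->⟨1,0,1⟩ k-->⟨0,1⟩
  e1=⟨0,1,0⟩ f-->⟨1,1,0⟩ g-->⟨0,1⟩ h-->⟨1,0,1⟩ k-->⟨0,1⟩
  e2=⟨0,0,1⟩ f-->⟨1,1,1⟩ g-->⟨1,0⟩ h-->⟨0,0,1⟩ k-->⟨0,0⟩
result: [0 0 0; 1 1 0]

Answer: [0 0 0; 1 1 0]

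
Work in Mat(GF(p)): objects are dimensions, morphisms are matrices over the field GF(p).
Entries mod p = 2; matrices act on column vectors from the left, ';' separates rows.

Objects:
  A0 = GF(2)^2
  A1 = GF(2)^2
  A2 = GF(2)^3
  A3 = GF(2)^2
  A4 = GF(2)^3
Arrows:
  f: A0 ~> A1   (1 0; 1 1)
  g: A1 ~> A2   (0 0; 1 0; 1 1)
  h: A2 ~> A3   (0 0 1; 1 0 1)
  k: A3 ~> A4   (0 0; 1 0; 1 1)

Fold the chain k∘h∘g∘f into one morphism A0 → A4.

Answer: (0 0; 0 1; 0 0)

Trace:
  e0=(1,0) f~>(1,1) g~>(0,1,0) h~>(0,0) k~>(0,0,0)
  e1=(0,1) f~>(0,1) g~>(0,0,1) h~>(1,1) k~>(0,1,0)
composite: (0 0; 0 1; 0 0)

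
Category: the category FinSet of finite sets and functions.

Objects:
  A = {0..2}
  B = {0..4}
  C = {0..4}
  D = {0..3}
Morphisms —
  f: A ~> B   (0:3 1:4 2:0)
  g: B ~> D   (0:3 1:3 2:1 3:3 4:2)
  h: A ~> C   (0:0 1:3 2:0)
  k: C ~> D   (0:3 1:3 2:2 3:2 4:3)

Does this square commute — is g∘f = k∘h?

1) trace f;g:
  0 f~>3 g~>3
  1 f~>4 g~>2
  2 f~>0 g~>3
  ⟦path⟧₁ = (0:3 1:2 2:3)
2) trace h;k:
  0 h~>0 k~>3
  1 h~>3 k~>2
  2 h~>0 k~>3
  ⟦path⟧₂ = (0:3 1:2 2:3)
Equal? same morphism ✓

Answer: COMMUTES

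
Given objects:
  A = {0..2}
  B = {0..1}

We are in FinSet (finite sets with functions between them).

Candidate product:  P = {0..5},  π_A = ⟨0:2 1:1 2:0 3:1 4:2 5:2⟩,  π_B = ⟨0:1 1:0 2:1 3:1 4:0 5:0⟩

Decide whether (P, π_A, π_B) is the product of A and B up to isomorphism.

|A|·|B| = 3·2 = 6;  |P| = 6
Check the pairing map k ↦ (π_A(k), π_B(k)):
  0 : (2,1)
  1 : (1,0)
  2 : (0,1)
  3 : (1,1)
  4 : (2,0)
  5 : (2,0)  ✗ repeats pair of k=4
distinct pairs in image: 5 / 6 needed
  → (2,0) hit at k=4 and k=5

Answer: NOT A VALID PRODUCT — duplicate pair at indices 5,4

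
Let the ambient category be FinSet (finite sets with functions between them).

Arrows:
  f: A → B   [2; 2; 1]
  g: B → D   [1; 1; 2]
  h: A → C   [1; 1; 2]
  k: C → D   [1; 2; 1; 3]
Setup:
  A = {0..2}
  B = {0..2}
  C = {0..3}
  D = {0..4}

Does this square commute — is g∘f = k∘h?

Path 1 = f;g:
  0 f→2 g→2
  1 f→2 g→2
  2 f→1 g→1
  ⟦path⟧₁ = [2; 2; 1]
Path 2 = h;k:
  0 h→1 k→2
  1 h→1 k→2
  2 h→2 k→1
  ⟦path⟧₂ = [2; 2; 1]
Equal? equal; square commutes

Answer: COMMUTES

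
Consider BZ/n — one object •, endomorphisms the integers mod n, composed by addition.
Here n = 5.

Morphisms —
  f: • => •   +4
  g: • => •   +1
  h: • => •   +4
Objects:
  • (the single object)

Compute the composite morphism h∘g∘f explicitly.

Answer: +4

Trace:
  0 +4≡4 +1≡0 +4≡4  (mod 5)
composite: +4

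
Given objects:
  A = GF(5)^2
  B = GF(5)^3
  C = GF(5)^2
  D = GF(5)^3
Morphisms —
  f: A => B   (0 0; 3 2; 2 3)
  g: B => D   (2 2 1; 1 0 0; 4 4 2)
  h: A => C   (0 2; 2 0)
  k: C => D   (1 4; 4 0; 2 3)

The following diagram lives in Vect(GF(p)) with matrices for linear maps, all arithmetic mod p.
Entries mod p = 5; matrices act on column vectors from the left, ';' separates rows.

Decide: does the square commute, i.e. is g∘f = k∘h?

Path 1 = f;g:
  e0=(1,0) f=>(0,3,2) g=>(3,0,1)
  e1=(0,1) f=>(0,2,3) g=>(2,0,4)
  result₁ = (3 2; 0 0; 1 4)
Path 2 = h;k:
  e0=(1,0) h=>(0,2) k=>(3,0,1)
  e1=(0,1) h=>(2,0) k=>(2,3,4)
  result₂ = (3 2; 0 3; 1 4)
Equal? distinct morphisms ✗

Answer: DOES NOT COMMUTE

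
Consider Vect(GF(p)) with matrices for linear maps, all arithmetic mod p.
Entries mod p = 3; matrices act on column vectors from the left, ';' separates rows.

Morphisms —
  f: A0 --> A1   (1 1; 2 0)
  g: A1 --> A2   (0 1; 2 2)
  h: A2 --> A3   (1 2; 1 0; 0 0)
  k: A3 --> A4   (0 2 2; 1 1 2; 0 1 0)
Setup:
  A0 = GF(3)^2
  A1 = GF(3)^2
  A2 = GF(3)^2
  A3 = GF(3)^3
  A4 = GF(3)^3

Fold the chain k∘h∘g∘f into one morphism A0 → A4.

Answer: (1 0; 1 1; 2 0)

Trace:
  e0=(1,0) f-->(1,2) g-->(2,0) h-->(2,2,0) k-->(1,1,2)
  e1=(0,1) f-->(1,0) g-->(0,2) h-->(1,0,0) k-->(0,1,0)
⟦path⟧: (1 0; 1 1; 2 0)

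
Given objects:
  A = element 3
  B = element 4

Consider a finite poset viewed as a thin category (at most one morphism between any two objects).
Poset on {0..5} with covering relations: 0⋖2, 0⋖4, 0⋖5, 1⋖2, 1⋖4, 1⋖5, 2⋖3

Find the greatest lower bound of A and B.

{x : x⊑A ∧ x⊑B} = {0,1}  (A=3, B=4)
  maximal lower bounds 0 and 1 are incomparable: neither 0⊑1 nor 1⊑0
→ no greatest lower bound exists

Answer: NO MEET EXISTS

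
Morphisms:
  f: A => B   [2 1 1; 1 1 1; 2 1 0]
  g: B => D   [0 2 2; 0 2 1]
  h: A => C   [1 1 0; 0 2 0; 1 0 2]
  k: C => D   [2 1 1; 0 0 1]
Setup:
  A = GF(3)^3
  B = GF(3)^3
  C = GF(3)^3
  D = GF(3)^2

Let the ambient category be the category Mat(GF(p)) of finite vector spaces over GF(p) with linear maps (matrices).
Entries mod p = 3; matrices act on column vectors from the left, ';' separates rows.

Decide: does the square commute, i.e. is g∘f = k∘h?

Answer: COMMUTES

Work:
Path 1 = f;g:
  e0=⟨1,0,0⟩ f=>⟨2,1,2⟩ g=>⟨0,1⟩
  e1=⟨0,1,0⟩ f=>⟨1,1,1⟩ g=>⟨1,0⟩
  e2=⟨0,0,1⟩ f=>⟨1,1,0⟩ g=>⟨2,2⟩
  result₁ = [0 1 2; 1 0 2]
Path 2 = h;k:
  e0=⟨1,0,0⟩ h=>⟨1,0,1⟩ k=>⟨0,1⟩
  e1=⟨0,1,0⟩ h=>⟨1,2,0⟩ k=>⟨1,0⟩
  e2=⟨0,0,1⟩ h=>⟨0,0,2⟩ k=>⟨2,2⟩
  result₂ = [0 1 2; 1 0 2]
Equal? YES — commutes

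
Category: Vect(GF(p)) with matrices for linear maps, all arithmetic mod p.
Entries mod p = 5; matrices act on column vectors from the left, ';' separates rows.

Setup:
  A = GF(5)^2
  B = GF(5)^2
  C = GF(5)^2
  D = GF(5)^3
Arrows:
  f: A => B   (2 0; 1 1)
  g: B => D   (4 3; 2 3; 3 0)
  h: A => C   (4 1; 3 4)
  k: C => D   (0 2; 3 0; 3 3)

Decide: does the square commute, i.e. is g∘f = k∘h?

Along f;g (path 1):
  e0=[1,0] f=>[2,1] g=>[1,2,1]
  e1=[0,1] f=>[0,1] g=>[3,3,0]
  composite₁ = (1 3; 2 3; 1 0)
Along h;k (path 2):
  e0=[1,0] h=>[4,3] k=>[1,2,1]
  e1=[0,1] h=>[1,4] k=>[3,3,0]
  composite₂ = (1 3; 2 3; 1 0)
Equal? equal; square commutes

Answer: COMMUTES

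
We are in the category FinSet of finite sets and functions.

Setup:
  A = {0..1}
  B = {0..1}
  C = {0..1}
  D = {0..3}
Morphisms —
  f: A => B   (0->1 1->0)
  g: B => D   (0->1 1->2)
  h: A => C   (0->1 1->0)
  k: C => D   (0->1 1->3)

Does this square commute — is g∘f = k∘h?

Along f;g (path 1):
  0 f=>1 g=>2
  1 f=>0 g=>1
  ⟦path⟧₁ = (0->2 1->1)
Along h;k (path 2):
  0 h=>1 k=>3
  1 h=>0 k=>1
  ⟦path⟧₂ = (0->3 1->1)
Equal? differ; not commutative

Answer: DOES NOT COMMUTE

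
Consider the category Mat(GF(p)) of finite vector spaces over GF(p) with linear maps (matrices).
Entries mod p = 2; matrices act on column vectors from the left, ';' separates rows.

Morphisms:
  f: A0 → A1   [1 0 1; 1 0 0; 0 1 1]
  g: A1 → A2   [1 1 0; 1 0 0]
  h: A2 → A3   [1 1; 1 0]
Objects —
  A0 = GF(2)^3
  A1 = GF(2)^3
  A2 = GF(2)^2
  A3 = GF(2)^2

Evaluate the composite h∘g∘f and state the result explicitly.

  e0=(1,0,0) f→(1,1,0) g→(0,1) h→(1,0)
  e1=(0,1,0) f→(0,0,1) g→(0,0) h→(0,0)
  e2=(0,0,1) f→(1,0,1) g→(1,1) h→(0,1)
result: [1 0 0; 0 0 1]

Answer: [1 0 0; 0 0 1]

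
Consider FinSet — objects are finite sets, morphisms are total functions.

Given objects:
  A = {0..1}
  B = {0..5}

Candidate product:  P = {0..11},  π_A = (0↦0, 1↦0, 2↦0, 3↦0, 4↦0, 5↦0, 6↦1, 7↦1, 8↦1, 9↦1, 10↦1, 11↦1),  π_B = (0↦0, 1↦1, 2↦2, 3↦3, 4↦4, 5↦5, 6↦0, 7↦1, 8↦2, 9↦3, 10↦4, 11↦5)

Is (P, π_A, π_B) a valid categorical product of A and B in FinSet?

Answer: VALID PRODUCT

Trace:
|A|·|B| = 2·6 = 12;  |P| = 12
Check the pairing map k ↦ (π_A(k), π_B(k)):
  0 ↦ (0,0)
  1 ↦ (0,1)
  2 ↦ (0,2)
  3 ↦ (0,3)
  4 ↦ (0,4)
  5 ↦ (0,5)
  6 ↦ (1,0)
  7 ↦ (1,1)
  8 ↦ (1,2)
  9 ↦ (1,3)
  10 ↦ (1,4)
  11 ↦ (1,5)
distinct pairs in image: 12 / 12 needed
  → bijection onto A×B; projections well-typed.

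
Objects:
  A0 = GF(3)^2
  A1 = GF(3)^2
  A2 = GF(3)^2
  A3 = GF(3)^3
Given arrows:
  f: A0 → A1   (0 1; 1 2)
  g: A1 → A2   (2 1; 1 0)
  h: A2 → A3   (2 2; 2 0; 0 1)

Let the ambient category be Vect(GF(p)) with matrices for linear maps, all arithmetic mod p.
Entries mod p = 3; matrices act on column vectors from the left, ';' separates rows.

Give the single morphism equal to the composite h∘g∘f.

  e0=(1,0) f→(0,1) g→(1,0) h→(2,2,0)
  e1=(0,1) f→(1,2) g→(1,1) h→(1,2,1)
composite: (2 1; 2 2; 0 1)

Answer: (2 1; 2 2; 0 1)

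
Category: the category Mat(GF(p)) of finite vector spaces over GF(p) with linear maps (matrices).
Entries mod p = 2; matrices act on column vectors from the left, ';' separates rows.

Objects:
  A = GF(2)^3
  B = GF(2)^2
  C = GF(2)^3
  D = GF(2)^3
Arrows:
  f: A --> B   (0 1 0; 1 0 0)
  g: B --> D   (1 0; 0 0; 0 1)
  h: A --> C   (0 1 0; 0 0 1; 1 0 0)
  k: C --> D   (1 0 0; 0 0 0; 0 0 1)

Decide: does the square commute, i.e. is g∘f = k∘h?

Answer: COMMUTES

Work:
Along f;g (path 1):
  e0=⟨1,0,0⟩ f-->⟨0,1⟩ g-->⟨0,0,1⟩
  e1=⟨0,1,0⟩ f-->⟨1,0⟩ g-->⟨1,0,0⟩
  e2=⟨0,0,1⟩ f-->⟨0,0⟩ g-->⟨0,0,0⟩
  composite₁ = (0 1 0; 0 0 0; 1 0 0)
Along h;k (path 2):
  e0=⟨1,0,0⟩ h-->⟨0,0,1⟩ k-->⟨0,0,1⟩
  e1=⟨0,1,0⟩ h-->⟨1,0,0⟩ k-->⟨1,0,0⟩
  e2=⟨0,0,1⟩ h-->⟨0,1,0⟩ k-->⟨0,0,0⟩
  composite₂ = (0 1 0; 0 0 0; 1 0 0)
Equal? same morphism ✓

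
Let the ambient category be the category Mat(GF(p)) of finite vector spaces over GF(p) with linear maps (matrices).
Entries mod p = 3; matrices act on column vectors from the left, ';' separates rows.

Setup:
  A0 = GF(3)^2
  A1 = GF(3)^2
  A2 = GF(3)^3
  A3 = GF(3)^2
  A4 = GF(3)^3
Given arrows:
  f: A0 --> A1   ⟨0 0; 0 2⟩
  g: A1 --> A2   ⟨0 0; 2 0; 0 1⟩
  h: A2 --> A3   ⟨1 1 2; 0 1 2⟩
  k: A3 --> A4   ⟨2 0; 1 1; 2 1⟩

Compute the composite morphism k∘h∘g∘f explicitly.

Answer: ⟨0 2; 0 2; 0 0⟩

Work:
  e0=⟨1,0⟩ f-->⟨0,0⟩ g-->⟨0,0,0⟩ h-->⟨0,0⟩ k-->⟨0,0,0⟩
  e1=⟨0,1⟩ f-->⟨0,2⟩ g-->⟨0,0,2⟩ h-->⟨1,1⟩ k-->⟨2,2,0⟩
composite: ⟨0 2; 0 2; 0 0⟩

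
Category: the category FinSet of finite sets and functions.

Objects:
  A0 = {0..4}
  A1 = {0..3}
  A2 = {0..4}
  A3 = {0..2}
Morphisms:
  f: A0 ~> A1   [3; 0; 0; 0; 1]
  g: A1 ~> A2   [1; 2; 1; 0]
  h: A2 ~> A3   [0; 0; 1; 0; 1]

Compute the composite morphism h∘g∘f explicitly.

Answer: [0; 0; 0; 0; 1]

Work:
  0 f~>3 g~>0 h~>0
  1 f~>0 g~>1 h~>0
  2 f~>0 g~>1 h~>0
  3 f~>0 g~>1 h~>0
  4 f~>1 g~>2 h~>1
⟦path⟧: [0; 0; 0; 0; 1]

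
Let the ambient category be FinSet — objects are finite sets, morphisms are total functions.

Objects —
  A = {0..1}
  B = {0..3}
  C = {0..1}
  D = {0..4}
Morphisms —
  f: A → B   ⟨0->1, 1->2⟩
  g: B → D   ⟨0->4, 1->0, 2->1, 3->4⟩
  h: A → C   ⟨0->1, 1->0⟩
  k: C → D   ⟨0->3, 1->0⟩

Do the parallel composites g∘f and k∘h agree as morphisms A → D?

Answer: DOES NOT COMMUTE

Work:
1) trace f;g:
  0 f→1 g→0
  1 f→2 g→1
  ⟦path⟧₁ = ⟨0->0, 1->1⟩
2) trace h;k:
  0 h→1 k→0
  1 h→0 k→3
  ⟦path⟧₂ = ⟨0->0, 1->3⟩
Equal? distinct morphisms ✗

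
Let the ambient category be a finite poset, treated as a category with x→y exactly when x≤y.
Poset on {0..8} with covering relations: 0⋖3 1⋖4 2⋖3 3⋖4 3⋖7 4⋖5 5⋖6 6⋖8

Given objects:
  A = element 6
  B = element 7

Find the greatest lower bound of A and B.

Answer: A∧B = 3

Work:
{x : x≤A ∧ x≤B} = {0,2,3}  (A=6, B=7)
  0 ≤ 3
  2 ≤ 3
  3 ≤ 3
glb = 3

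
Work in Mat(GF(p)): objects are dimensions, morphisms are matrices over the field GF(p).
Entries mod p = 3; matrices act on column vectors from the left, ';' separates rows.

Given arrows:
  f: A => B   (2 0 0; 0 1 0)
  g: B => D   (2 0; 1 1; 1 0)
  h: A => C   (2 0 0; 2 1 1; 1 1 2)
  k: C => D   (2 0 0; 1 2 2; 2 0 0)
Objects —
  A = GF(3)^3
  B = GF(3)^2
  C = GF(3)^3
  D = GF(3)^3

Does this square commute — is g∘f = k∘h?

Answer: DOES NOT COMMUTE

Derivation:
Path 1 = f;g:
  e0=[1,0,0] f=>[2,0] g=>[1,2,2]
  e1=[0,1,0] f=>[0,1] g=>[0,1,0]
  e2=[0,0,1] f=>[0,0] g=>[0,0,0]
  ⟦path⟧₁ = (1 0 0; 2 1 0; 2 0 0)
Path 2 = h;k:
  e0=[1,0,0] h=>[2,2,1] k=>[1,2,1]
  e1=[0,1,0] h=>[0,1,1] k=>[0,1,0]
  e2=[0,0,1] h=>[0,1,2] k=>[0,0,0]
  ⟦path⟧₂ = (1 0 0; 2 1 0; 1 0 0)
Equal? NO — does not commute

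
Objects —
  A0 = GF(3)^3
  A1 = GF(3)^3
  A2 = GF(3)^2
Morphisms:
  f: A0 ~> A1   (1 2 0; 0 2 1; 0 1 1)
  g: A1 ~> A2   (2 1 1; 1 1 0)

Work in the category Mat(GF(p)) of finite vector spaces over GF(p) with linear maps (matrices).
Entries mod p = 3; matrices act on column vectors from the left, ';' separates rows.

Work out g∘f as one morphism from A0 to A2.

  e0=[1,0,0] f~>[1,0,0] g~>[2,1]
  e1=[0,1,0] f~>[2,2,1] g~>[1,1]
  e2=[0,0,1] f~>[0,1,1] g~>[2,1]
result: (2 1 2; 1 1 1)

Answer: (2 1 2; 1 1 1)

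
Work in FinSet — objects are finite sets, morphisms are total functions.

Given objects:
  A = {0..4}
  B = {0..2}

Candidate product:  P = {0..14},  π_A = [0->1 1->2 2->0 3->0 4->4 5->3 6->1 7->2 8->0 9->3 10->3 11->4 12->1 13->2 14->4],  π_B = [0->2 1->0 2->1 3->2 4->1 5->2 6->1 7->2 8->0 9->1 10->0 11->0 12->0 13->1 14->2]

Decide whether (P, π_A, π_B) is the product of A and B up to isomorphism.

|A|·|B| = 5·3 = 15;  |P| = 15
Check the pairing map k ↦ (π_A(k), π_B(k)):
  0 -> (1,2)
  1 -> (2,0)
  2 -> (0,1)
  3 -> (0,2)
  4 -> (4,1)
  5 -> (3,2)
  6 -> (1,1)
  7 -> (2,2)
  8 -> (0,0)
  9 -> (3,1)
  10 -> (3,0)
  11 -> (4,0)
  12 -> (1,0)
  13 -> (2,1)
  14 -> (4,2)
distinct pairs in image: 15 / 15 needed
  → bijection onto A×B; projections well-typed.

Answer: VALID PRODUCT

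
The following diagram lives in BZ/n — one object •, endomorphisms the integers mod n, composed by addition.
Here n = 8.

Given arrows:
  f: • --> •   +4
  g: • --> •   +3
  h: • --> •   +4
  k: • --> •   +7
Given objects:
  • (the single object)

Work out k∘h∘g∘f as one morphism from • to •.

Answer: +2

Work:
  0 +4≡4 +3≡7 +4≡3 +7≡2  (mod 8)
result: +2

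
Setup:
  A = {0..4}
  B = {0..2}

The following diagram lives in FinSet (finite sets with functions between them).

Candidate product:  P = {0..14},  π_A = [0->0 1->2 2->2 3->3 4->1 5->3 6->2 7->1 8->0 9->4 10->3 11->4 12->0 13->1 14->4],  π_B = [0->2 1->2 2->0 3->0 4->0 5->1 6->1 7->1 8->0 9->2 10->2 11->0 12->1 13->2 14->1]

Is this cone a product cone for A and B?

Answer: VALID PRODUCT

Work:
|A|·|B| = 5·3 = 15;  |P| = 15
Check the pairing map k ↦ (π_A(k), π_B(k)):
  0 -> (0,2)
  1 -> (2,2)
  2 -> (2,0)
  3 -> (3,0)
  4 -> (1,0)
  5 -> (3,1)
  6 -> (2,1)
  7 -> (1,1)
  8 -> (0,0)
  9 -> (4,2)
  10 -> (3,2)
  11 -> (4,0)
  12 -> (0,1)
  13 -> (1,2)
  14 -> (4,1)
distinct pairs in image: 15 / 15 needed
  → bijection onto A×B; projections well-typed.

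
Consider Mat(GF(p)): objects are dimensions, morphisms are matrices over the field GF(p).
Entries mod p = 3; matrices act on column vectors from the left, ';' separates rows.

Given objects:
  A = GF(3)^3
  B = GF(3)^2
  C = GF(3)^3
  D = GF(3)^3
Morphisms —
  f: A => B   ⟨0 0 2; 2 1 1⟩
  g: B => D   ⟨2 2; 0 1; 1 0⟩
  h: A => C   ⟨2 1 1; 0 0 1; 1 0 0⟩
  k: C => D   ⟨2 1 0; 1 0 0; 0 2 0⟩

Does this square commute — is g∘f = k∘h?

Answer: COMMUTES

Derivation:
1) trace f;g:
  e0=⟨1,0,0⟩ f=>⟨0,2⟩ g=>⟨1,2,0⟩
  e1=⟨0,1,0⟩ f=>⟨0,1⟩ g=>⟨2,1,0⟩
  e2=⟨0,0,1⟩ f=>⟨2,1⟩ g=>⟨0,1,2⟩
  result₁ = ⟨1 2 0; 2 1 1; 0 0 2⟩
2) trace h;k:
  e0=⟨1,0,0⟩ h=>⟨2,0,1⟩ k=>⟨1,2,0⟩
  e1=⟨0,1,0⟩ h=>⟨1,0,0⟩ k=>⟨2,1,0⟩
  e2=⟨0,0,1⟩ h=>⟨1,1,0⟩ k=>⟨0,1,2⟩
  result₂ = ⟨1 2 0; 2 1 1; 0 0 2⟩
Equal? YES — commutes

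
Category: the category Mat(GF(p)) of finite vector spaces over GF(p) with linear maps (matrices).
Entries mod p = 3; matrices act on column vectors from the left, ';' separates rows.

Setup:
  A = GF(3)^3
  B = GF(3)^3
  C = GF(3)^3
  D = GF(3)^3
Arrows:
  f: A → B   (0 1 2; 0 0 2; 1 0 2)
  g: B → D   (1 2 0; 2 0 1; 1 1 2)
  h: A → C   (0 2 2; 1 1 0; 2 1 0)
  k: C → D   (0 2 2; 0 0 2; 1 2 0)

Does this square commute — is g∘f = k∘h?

Answer: COMMUTES

Derivation:
1) trace f;g:
  e0=[1,0,0] f→[0,0,1] g→[0,1,2]
  e1=[0,1,0] f→[1,0,0] g→[1,2,1]
  e2=[0,0,1] f→[2,2,2] g→[0,0,2]
  ⟦path⟧₁ = (0 1 0; 1 2 0; 2 1 2)
2) trace h;k:
  e0=[1,0,0] h→[0,1,2] k→[0,1,2]
  e1=[0,1,0] h→[2,1,1] k→[1,2,1]
  e2=[0,0,1] h→[2,0,0] k→[0,0,2]
  ⟦path⟧₂ = (0 1 0; 1 2 0; 2 1 2)
Equal? YES — commutes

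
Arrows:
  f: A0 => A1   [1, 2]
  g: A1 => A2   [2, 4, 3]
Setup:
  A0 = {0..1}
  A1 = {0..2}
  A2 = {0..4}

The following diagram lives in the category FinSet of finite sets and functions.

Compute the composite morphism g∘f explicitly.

  0 f=>1 g=>4
  1 f=>2 g=>3
result: [4, 3]

Answer: [4, 3]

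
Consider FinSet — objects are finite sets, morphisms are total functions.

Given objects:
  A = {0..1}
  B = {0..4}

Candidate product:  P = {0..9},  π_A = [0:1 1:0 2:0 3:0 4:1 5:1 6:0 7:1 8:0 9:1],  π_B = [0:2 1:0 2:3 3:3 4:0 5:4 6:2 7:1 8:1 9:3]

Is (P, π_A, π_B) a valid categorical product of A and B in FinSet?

Answer: NOT A VALID PRODUCT — duplicate pair at indices 2,3

Derivation:
|A|·|B| = 2·5 = 10;  |P| = 10
Check the pairing map k ↦ (π_A(k), π_B(k)):
  0 : (1,2)
  1 : (0,0)
  2 : (0,3)
  3 : (0,3)  ✗ repeats pair of k=2
  4 : (1,0)
  5 : (1,4)
  6 : (0,2)
  7 : (1,1)
  8 : (0,1)
  9 : (1,3)
distinct pairs in image: 9 / 10 needed
  → (0,3) hit at k=2 and k=3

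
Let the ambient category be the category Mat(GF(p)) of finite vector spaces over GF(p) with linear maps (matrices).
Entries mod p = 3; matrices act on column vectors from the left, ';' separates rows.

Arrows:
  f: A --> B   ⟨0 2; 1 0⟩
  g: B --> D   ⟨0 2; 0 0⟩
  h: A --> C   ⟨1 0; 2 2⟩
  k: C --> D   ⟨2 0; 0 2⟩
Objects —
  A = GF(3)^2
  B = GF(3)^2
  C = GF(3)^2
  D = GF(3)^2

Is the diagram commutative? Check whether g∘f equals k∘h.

Answer: DOES NOT COMMUTE

Trace:
1) trace f;g:
  e0=(1,0) f-->(0,1) g-->(2,0)
  e1=(0,1) f-->(2,0) g-->(0,0)
  result₁ = ⟨2 0; 0 0⟩
2) trace h;k:
  e0=(1,0) h-->(1,2) k-->(2,1)
  e1=(0,1) h-->(0,2) k-->(0,1)
  result₂ = ⟨2 0; 1 1⟩
Equal? distinct morphisms ✗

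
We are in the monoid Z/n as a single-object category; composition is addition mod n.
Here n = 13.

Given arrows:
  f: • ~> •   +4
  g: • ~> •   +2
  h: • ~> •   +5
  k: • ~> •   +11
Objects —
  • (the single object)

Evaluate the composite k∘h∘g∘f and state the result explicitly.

  0 +4≡4 +2≡6 +5≡11 +11≡9  (mod 13)
result: +9

Answer: +9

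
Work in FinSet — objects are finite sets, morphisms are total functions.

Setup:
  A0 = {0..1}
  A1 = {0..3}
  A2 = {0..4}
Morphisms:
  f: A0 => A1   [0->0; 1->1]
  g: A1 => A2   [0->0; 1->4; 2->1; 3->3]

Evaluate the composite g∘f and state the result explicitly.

Answer: [0->0; 1->4]

Trace:
  0 f=>0 g=>0
  1 f=>1 g=>4
result: [0->0; 1->4]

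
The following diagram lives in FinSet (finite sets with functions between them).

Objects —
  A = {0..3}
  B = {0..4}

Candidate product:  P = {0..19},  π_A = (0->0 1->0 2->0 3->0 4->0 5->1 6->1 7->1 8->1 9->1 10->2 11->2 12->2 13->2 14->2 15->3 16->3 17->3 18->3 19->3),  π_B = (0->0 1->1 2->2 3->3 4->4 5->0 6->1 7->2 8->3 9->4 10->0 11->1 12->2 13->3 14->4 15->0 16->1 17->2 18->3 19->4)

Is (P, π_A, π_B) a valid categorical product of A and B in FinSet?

|A|·|B| = 4·5 = 20;  |P| = 20
Check the pairing map k ↦ (π_A(k), π_B(k)):
  0 -> (0,0)
  1 -> (0,1)
  2 -> (0,2)
  3 -> (0,3)
  4 -> (0,4)
  5 -> (1,0)
  6 -> (1,1)
  7 -> (1,2)
  8 -> (1,3)
  9 -> (1,4)
  10 -> (2,0)
  11 -> (2,1)
  12 -> (2,2)
  13 -> (2,3)
  14 -> (2,4)
  15 -> (3,0)
  16 -> (3,1)
  17 -> (3,2)
  18 -> (3,3)
  19 -> (3,4)
distinct pairs in image: 20 / 20 needed
  → bijection onto A×B; projections well-typed.

Answer: VALID PRODUCT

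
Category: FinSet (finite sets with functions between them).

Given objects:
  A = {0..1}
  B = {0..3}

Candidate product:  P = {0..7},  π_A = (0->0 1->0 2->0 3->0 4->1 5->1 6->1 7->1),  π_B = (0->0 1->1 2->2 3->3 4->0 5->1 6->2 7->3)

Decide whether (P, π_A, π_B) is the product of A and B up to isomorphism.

Answer: VALID PRODUCT

Trace:
|A|·|B| = 2·4 = 8;  |P| = 8
Check the pairing map k ↦ (π_A(k), π_B(k)):
  0 -> (0,0)
  1 -> (0,1)
  2 -> (0,2)
  3 -> (0,3)
  4 -> (1,0)
  5 -> (1,1)
  6 -> (1,2)
  7 -> (1,3)
distinct pairs in image: 8 / 8 needed
  → bijection onto A×B; projections well-typed.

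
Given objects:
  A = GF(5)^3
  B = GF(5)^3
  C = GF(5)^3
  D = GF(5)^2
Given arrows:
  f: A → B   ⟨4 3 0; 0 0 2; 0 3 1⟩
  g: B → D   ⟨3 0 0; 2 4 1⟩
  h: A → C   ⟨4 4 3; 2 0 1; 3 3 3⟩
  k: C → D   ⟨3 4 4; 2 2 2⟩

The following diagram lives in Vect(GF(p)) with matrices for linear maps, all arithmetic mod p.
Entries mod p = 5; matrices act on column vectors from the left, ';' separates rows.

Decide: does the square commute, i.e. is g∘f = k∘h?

Along f;g (path 1):
  e0=(1,0,0) f→(4,0,0) g→(2,3)
  e1=(0,1,0) f→(3,0,3) g→(4,4)
  e2=(0,0,1) f→(0,2,1) g→(0,4)
  composite₁ = ⟨2 4 0; 3 4 4⟩
Along h;k (path 2):
  e0=(1,0,0) h→(4,2,3) k→(2,3)
  e1=(0,1,0) h→(4,0,3) k→(4,4)
  e2=(0,0,1) h→(3,1,3) k→(0,4)
  composite₂ = ⟨2 4 0; 3 4 4⟩
Equal? same morphism ✓

Answer: COMMUTES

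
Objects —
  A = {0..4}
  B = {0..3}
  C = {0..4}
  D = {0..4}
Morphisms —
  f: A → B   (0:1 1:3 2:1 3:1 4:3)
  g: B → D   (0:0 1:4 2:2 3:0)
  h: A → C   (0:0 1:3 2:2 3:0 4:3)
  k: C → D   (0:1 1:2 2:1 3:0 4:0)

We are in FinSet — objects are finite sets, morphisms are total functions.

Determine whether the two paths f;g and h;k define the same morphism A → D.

Answer: DOES NOT COMMUTE

Trace:
1) trace f;g:
  0 f→1 g→4
  1 f→3 g→0
  2 f→1 g→4
  3 f→1 g→4
  4 f→3 g→0
  result₁ = (0:4 1:0 2:4 3:4 4:0)
2) trace h;k:
  0 h→0 k→1
  1 h→3 k→0
  2 h→2 k→1
  3 h→0 k→1
  4 h→3 k→0
  result₂ = (0:1 1:0 2:1 3:1 4:0)
Equal? NO — does not commute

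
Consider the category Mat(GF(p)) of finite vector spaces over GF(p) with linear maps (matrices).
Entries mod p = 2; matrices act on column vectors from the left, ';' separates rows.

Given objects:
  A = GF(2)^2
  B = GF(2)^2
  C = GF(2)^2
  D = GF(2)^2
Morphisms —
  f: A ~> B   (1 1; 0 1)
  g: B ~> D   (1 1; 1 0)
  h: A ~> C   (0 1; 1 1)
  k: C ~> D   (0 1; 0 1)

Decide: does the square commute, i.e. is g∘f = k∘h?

Answer: DOES NOT COMMUTE

Trace:
Along f;g (path 1):
  e0=(1,0) f~>(1,0) g~>(1,1)
  e1=(0,1) f~>(1,1) g~>(0,1)
  ⟦path⟧₁ = (1 0; 1 1)
Along h;k (path 2):
  e0=(1,0) h~>(0,1) k~>(1,1)
  e1=(0,1) h~>(1,1) k~>(1,1)
  ⟦path⟧₂ = (1 1; 1 1)
Equal? distinct morphisms ✗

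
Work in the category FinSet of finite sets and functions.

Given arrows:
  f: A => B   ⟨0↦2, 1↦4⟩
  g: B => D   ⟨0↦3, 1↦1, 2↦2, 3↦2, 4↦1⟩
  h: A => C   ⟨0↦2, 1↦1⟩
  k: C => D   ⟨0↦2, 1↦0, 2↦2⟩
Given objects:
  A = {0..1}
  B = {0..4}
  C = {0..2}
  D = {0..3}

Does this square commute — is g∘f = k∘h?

Along f;g (path 1):
  0 f=>2 g=>2
  1 f=>4 g=>1
  result₁ = ⟨0↦2, 1↦1⟩
Along h;k (path 2):
  0 h=>2 k=>2
  1 h=>1 k=>0
  result₂ = ⟨0↦2, 1↦0⟩
Equal? NO — does not commute

Answer: DOES NOT COMMUTE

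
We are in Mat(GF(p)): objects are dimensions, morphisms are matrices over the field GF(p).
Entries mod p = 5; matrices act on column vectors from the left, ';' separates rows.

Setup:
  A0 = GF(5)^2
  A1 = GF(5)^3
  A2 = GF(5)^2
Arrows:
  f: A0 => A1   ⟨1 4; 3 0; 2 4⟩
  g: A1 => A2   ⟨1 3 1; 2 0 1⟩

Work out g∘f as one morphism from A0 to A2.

  e0=(1,0) f=>(1,3,2) g=>(2,4)
  e1=(0,1) f=>(4,0,4) g=>(3,2)
result: ⟨2 3; 4 2⟩

Answer: ⟨2 3; 4 2⟩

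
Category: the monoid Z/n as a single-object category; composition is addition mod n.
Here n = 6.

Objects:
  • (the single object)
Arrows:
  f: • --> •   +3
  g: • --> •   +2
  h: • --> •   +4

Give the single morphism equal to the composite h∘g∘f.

  0 +3≡3 +2≡5 +4≡3  (mod 6)
composite: +3

Answer: +3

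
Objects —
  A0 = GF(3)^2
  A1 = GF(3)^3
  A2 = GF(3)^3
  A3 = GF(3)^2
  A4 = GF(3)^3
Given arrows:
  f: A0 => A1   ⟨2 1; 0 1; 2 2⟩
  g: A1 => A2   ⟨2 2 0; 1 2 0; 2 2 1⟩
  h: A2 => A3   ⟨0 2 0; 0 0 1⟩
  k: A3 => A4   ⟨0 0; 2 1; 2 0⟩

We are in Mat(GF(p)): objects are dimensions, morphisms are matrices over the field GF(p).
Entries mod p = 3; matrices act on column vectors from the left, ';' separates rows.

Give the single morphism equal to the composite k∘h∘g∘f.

  e0=⟨1,0⟩ f=>⟨2,0,2⟩ g=>⟨1,2,0⟩ h=>⟨1,0⟩ k=>⟨0,2,2⟩
  e1=⟨0,1⟩ f=>⟨1,1,2⟩ g=>⟨1,0,0⟩ h=>⟨0,0⟩ k=>⟨0,0,0⟩
composite: ⟨0 0; 2 0; 2 0⟩

Answer: ⟨0 0; 2 0; 2 0⟩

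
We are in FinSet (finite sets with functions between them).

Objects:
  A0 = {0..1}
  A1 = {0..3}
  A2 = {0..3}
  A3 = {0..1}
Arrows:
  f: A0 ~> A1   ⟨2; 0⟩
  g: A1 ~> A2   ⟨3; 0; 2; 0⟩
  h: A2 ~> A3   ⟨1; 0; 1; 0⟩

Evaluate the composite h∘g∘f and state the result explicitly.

  0 f~>2 g~>2 h~>1
  1 f~>0 g~>3 h~>0
result: ⟨1; 0⟩

Answer: ⟨1; 0⟩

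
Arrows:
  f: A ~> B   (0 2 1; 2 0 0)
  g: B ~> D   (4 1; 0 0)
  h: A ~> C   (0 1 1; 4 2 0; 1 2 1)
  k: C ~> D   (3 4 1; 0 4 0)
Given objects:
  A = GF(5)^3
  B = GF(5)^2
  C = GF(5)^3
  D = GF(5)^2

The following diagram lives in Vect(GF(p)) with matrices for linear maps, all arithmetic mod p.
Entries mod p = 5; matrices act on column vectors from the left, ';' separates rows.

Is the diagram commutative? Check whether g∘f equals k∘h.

Answer: DOES NOT COMMUTE

Derivation:
Along f;g (path 1):
  e0=(1,0,0) f~>(0,2) g~>(2,0)
  e1=(0,1,0) f~>(2,0) g~>(3,0)
  e2=(0,0,1) f~>(1,0) g~>(4,0)
  ⟦path⟧₁ = (2 3 4; 0 0 0)
Along h;k (path 2):
  e0=(1,0,0) h~>(0,4,1) k~>(2,1)
  e1=(0,1,0) h~>(1,2,2) k~>(3,3)
  e2=(0,0,1) h~>(1,0,1) k~>(4,0)
  ⟦path⟧₂ = (2 3 4; 1 3 0)
Equal? NO — does not commute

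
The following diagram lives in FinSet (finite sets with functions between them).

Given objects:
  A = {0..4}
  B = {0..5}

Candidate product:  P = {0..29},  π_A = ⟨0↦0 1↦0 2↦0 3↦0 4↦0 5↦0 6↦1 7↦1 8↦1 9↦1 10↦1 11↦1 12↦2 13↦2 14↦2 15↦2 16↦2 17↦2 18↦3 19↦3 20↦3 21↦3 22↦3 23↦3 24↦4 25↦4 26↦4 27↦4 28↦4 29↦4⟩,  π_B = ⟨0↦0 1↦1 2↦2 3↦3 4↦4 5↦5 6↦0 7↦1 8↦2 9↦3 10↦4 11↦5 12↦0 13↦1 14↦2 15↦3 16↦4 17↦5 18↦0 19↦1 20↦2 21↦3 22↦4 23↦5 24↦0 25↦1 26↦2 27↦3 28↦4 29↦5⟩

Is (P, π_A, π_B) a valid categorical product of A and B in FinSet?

|A|·|B| = 5·6 = 30;  |P| = 30
Check the pairing map k ↦ (π_A(k), π_B(k)):
  0 ↦ (0,0)
  1 ↦ (0,1)
  2 ↦ (0,2)
  3 ↦ (0,3)
  4 ↦ (0,4)
  5 ↦ (0,5)
  6 ↦ (1,0)
  7 ↦ (1,1)
  8 ↦ (1,2)
  9 ↦ (1,3)
  10 ↦ (1,4)
  11 ↦ (1,5)
  12 ↦ (2,0)
  13 ↦ (2,1)
  14 ↦ (2,2)
  15 ↦ (2,3)
  16 ↦ (2,4)
  17 ↦ (2,5)
  18 ↦ (3,0)
  19 ↦ (3,1)
  20 ↦ (3,2)
  21 ↦ (3,3)
  22 ↦ (3,4)
  23 ↦ (3,5)
  24 ↦ (4,0)
  25 ↦ (4,1)
  26 ↦ (4,2)
  27 ↦ (4,3)
  28 ↦ (4,4)
  29 ↦ (4,5)
distinct pairs in image: 30 / 30 needed
  → bijection onto A×B; projections well-typed.

Answer: VALID PRODUCT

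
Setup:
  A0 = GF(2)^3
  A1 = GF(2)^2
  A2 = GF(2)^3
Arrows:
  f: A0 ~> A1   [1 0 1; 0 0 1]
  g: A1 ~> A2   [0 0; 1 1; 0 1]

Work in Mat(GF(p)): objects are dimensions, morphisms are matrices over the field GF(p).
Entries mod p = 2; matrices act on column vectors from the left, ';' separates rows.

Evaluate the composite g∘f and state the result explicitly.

  e0=⟨1,0,0⟩ f~>⟨1,0⟩ g~>⟨0,1,0⟩
  e1=⟨0,1,0⟩ f~>⟨0,0⟩ g~>⟨0,0,0⟩
  e2=⟨0,0,1⟩ f~>⟨1,1⟩ g~>⟨0,0,1⟩
result: [0 0 0; 1 0 0; 0 0 1]

Answer: [0 0 0; 1 0 0; 0 0 1]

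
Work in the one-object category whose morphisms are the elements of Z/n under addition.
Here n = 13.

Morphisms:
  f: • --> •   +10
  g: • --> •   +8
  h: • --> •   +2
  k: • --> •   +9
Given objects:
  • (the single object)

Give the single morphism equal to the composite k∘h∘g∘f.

Answer: +3

Trace:
  0 +10≡10 +8≡5 +2≡7 +9≡3  (mod 13)
result: +3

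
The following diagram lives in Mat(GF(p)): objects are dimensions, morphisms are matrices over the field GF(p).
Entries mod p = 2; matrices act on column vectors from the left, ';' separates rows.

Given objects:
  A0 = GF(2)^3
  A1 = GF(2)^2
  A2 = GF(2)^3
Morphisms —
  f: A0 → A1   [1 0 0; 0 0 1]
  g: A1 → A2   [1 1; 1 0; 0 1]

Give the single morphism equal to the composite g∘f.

  e0=⟨1,0,0⟩ f→⟨1,0⟩ g→⟨1,1,0⟩
  e1=⟨0,1,0⟩ f→⟨0,0⟩ g→⟨0,0,0⟩
  e2=⟨0,0,1⟩ f→⟨0,1⟩ g→⟨1,0,1⟩
composite: [1 0 1; 1 0 0; 0 0 1]

Answer: [1 0 1; 1 0 0; 0 0 1]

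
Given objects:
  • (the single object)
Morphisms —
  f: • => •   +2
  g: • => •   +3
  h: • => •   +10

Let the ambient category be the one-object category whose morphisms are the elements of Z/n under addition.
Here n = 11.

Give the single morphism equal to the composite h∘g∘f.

Answer: +4

Trace:
  0 +2≡2 +3≡5 +10≡4  (mod 11)
composite: +4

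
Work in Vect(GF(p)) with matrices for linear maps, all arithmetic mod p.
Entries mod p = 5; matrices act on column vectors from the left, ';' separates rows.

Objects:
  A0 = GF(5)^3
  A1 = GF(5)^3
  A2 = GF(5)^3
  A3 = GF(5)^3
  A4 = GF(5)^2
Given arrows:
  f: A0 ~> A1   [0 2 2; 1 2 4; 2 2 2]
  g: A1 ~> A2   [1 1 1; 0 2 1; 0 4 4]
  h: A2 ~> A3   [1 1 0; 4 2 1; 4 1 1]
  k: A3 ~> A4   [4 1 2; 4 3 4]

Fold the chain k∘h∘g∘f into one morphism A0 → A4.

Answer: [1 2 0; 1 3 4]

Derivation:
  e0=⟨1,0,0⟩ f~>⟨0,1,2⟩ g~>⟨3,4,2⟩ h~>⟨2,2,3⟩ k~>⟨1,1⟩
  e1=⟨0,1,0⟩ f~>⟨2,2,2⟩ g~>⟨1,1,1⟩ h~>⟨2,2,1⟩ k~>⟨2,3⟩
  e2=⟨0,0,1⟩ f~>⟨2,4,2⟩ g~>⟨3,0,4⟩ h~>⟨3,1,1⟩ k~>⟨0,4⟩
composite: [1 2 0; 1 3 4]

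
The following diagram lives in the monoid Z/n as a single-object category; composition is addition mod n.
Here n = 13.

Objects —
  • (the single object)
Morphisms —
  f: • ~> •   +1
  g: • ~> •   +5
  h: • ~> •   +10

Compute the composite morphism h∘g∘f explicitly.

Answer: +3

Derivation:
  0 +1≡1 +5≡6 +10≡3  (mod 13)
result: +3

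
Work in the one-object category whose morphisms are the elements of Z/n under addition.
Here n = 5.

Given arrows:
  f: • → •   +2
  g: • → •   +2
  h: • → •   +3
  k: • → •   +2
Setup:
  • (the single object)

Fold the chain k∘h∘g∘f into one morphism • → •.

Answer: +4

Trace:
  0 +2≡2 +2≡4 +3≡2 +2≡4  (mod 5)
result: +4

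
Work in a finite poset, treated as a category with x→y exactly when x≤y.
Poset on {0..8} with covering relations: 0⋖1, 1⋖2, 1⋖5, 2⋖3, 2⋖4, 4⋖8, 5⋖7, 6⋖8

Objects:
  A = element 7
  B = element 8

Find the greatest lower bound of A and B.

Answer: A∧B = 1

Work:
Lower bounds of A=7 and B=8: {0,1}
  0 <= 1
  1 <= 1
glb = 1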